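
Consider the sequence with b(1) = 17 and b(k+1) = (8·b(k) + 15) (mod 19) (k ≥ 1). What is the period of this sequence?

We have b(1) = 17, b(2) = 18, b(3) = 7, b(4) = 14, b(5) = 13, b(6) = 5, b(7) = 17.
The sequence repeats with period 6.

6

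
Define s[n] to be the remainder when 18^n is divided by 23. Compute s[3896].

s[0] = 1,  s[1] = 18,  s[2] = 2,  s[3] = 13,  s[4] = 4,  s[5] = 3,  s[6] = 8,  s[7] = 6,  s[8] = 16,  s[9] = 12,  s[10] = 9,  s[11] = 1.
Since s[11] = s[0] = 1, the sequence is periodic with period 11.
So s[3896] = s[0 + ((3896-0) mod 11)] = s[2] = 2.

2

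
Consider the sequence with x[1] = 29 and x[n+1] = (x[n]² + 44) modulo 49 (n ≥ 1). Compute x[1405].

x[1] = 29; x[2] = 3; x[3] = 4; x[4] = 11; x[5] = 18; x[6] = 25; x[7] = 32; x[8] = 39; x[9] = 46; x[10] = 4.
Since x[10] = x[3] = 4, the sequence is eventually periodic: after a pre-period of length 2 it cycles with period 7.
For n ≥ 3, x[n] depends only on (n - 3) mod 7. (1405 - 3) mod 7 = 2, so x[1405] = x[5] = 18.

18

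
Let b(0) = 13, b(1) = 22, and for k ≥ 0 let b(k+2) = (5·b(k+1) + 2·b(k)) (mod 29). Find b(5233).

Listing terms: b(0) = 13, b(1) = 22, b(2) = 20, b(3) = 28, b(4) = 6, b(5) = 28, b(6) = 7, b(7) = 4, b(8) = 5, b(9) = 4, b(10) = 1, b(11) = 13, b(12) = 9, b(13) = 13, b(14) = 25, b(15) = 6, b(16) = 22, b(17) = 6, b(18) = 16, b(19) = 5, b(20) = 28, b(21) = 5, b(22) = 23, b(23) = 9, b(24) = 4, b(25) = 9, b(26) = 24, b(27) = 22, b(28) = 13, b(29) = 22.
The sequence repeats with period 28.
(5233 - 0) mod 28 = 25, so b(5233) = b(25) = 9.

9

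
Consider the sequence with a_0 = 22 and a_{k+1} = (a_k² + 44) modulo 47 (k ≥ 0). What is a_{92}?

a_0 = 22, a_1 = 11, a_2 = 24, a_3 = 9, a_4 = 31, a_5 = 18, a_6 = 39, a_7 = 14, a_8 = 5, a_9 = 22.
The sequence repeats with period 9.
So a_{92} = a_{0 + ((92-0) mod 9)} = a_2 = 24.

24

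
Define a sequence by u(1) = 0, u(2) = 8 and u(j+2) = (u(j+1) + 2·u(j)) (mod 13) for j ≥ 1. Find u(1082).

Computing terms: u(1) = 0,  u(2) = 8,  u(3) = 8,  u(4) = 11,  u(5) = 1,  u(6) = 10,  u(7) = 12,  u(8) = 6,  u(9) = 4,  u(10) = 3,  u(11) = 11,  u(12) = 4,  u(13) = 0,  u(14) = 8.
Since (u(13), u(14)) = (u(1), u(2)) = (0, 8) (two consecutive terms determine the rest), the sequence is periodic with period 12.
(1082 - 1) mod 12 = 1, so u(1082) = u(2) = 8.

8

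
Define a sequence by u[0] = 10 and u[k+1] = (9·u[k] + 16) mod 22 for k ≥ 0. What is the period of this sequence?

u[0] = 10, u[1] = 18, u[2] = 2, u[3] = 12, u[4] = 14, u[5] = 10.
The sequence repeats with period 5.

5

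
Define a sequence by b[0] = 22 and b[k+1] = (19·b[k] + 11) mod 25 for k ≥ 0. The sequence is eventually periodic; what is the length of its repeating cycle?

Computing terms: b[0] = 22; b[1] = 4; b[2] = 12; b[3] = 14; b[4] = 2; b[5] = 24; b[6] = 17; b[7] = 9; b[8] = 7; b[9] = 19; b[10] = 22.
The sequence repeats with period 10.

10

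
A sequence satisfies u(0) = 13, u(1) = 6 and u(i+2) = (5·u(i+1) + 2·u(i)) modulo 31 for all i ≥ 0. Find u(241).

6

We have u(0) = 13,  u(1) = 6,  u(2) = 25,  u(3) = 13,  u(4) = 22,  u(5) = 12,  u(6) = 11,  u(7) = 17,  u(8) = 14,  u(9) = 11,  u(10) = 21,  u(11) = 3,  u(12) = 26,  u(13) = 12,  u(14) = 19,  u(15) = 26,  u(16) = 13,  u(17) = 24,  u(18) = 22,  u(19) = 3,  u(20) = 28,  u(21) = 22,  u(22) = 11,  u(23) = 6,  u(24) = 21,  u(25) = 24,  u(26) = 7,  u(27) = 21,  u(28) = 26,  u(29) = 17,  u(30) = 13,  u(31) = 6.
Since (u(30), u(31)) = (u(0), u(1)) = (13, 6) (two consecutive terms determine the rest), the sequence is periodic with period 30.
(241 - 0) mod 30 = 1, so u(241) = u(1) = 6.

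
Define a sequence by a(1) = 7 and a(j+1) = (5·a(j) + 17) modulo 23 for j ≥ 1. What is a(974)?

a(1) = 7,  a(2) = 6,  a(3) = 1,  a(4) = 22,  a(5) = 12,  a(6) = 8,  a(7) = 11,  a(8) = 3,  a(9) = 9,  a(10) = 16,  a(11) = 5,  a(12) = 19,  a(13) = 20,  a(14) = 2,  a(15) = 4,  a(16) = 14,  a(17) = 18,  a(18) = 15,  a(19) = 0,  a(20) = 17,  a(21) = 10,  a(22) = 21,  a(23) = 7.
The sequence repeats with period 22.
(974 - 1) mod 22 = 5, so a(974) = a(6) = 8.

8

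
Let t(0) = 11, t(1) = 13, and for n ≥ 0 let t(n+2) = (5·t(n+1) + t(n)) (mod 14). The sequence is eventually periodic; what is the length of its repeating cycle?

Listing terms: t(0) = 11, t(1) = 13, t(2) = 6, t(3) = 1, t(4) = 11, t(5) = 0, t(6) = 11, t(7) = 13.
Since (t(6), t(7)) = (t(0), t(1)) = (11, 13) (two consecutive terms determine the rest), the sequence is periodic with period 6.

6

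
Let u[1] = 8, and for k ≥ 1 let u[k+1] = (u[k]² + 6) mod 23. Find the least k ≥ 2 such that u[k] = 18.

5

Computing terms: u[1] = 8; u[2] = 1; u[3] = 7; u[4] = 9; u[5] = 18; u[6] = 8.
The sequence repeats with period 5.
The value 18 first appears (with k ≥ 2) at u[5].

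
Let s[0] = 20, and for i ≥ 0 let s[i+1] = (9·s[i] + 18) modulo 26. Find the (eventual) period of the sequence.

3

Listing terms: s[0] = 20, s[1] = 16, s[2] = 6, s[3] = 20.
Since s[3] = s[0] = 20, the sequence is periodic with period 3.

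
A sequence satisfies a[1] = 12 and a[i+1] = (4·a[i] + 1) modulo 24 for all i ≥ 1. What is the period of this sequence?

3

Computing terms: a[1] = 12; a[2] = 1; a[3] = 5; a[4] = 21; a[5] = 13; a[6] = 5.
Since a[6] = a[3] = 5, the sequence is eventually periodic: after a pre-period of length 2 it cycles with period 3.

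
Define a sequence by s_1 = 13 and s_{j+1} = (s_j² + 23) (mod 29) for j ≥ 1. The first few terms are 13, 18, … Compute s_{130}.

24

We have s_1 = 13; s_2 = 18; s_3 = 28; s_4 = 24; s_5 = 19; s_6 = 7; s_7 = 14; s_8 = 16; s_9 = 18.
Since s_9 = s_2 = 18, the sequence is eventually periodic: after a pre-period of length 1 it cycles with period 7.
For j ≥ 2, s_j depends only on (j - 2) mod 7. (130 - 2) mod 7 = 2, so s_{130} = s_4 = 24.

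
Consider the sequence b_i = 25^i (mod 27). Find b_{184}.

We have b_1 = 25, b_2 = 4, b_3 = 19, b_4 = 16, b_5 = 22, b_6 = 10, b_7 = 7, b_8 = 13, b_9 = 1, b_{10} = 25.
The sequence repeats with period 9.
So b_{184} = b_{1 + ((184-1) mod 9)} = b_4 = 16.

16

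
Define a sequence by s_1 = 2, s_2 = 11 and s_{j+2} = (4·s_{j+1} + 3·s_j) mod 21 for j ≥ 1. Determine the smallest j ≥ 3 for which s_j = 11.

Listing terms: s_1 = 2,  s_2 = 11,  s_3 = 8,  s_4 = 2,  s_5 = 11.
Since (s_4, s_5) = (s_1, s_2) = (2, 11) (two consecutive terms determine the rest), the sequence is periodic with period 3.
The value 11 next appears (with j ≥ 3) at s_5.

5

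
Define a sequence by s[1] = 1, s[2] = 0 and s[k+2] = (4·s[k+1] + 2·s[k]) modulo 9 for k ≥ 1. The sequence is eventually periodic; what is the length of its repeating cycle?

6

Computing terms: s[1] = 1; s[2] = 0; s[3] = 2; s[4] = 8; s[5] = 0; s[6] = 7; s[7] = 1; s[8] = 0.
The sequence repeats with period 6.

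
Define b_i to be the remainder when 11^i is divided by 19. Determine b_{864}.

b_0 = 1,  b_1 = 11,  b_2 = 7,  b_3 = 1.
The sequence repeats with period 3.
(864 - 0) mod 3 = 0, so b_{864} = b_0 = 1.

1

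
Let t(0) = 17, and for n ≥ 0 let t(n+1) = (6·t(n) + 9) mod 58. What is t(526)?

13

We have t(0) = 17; t(1) = 53; t(2) = 37; t(3) = 57; t(4) = 3; t(5) = 27; t(6) = 55; t(7) = 49; t(8) = 13; t(9) = 29; t(10) = 9; t(11) = 5; t(12) = 39; t(13) = 11; t(14) = 17.
The sequence repeats with period 14.
(526 - 0) mod 14 = 8, so t(526) = t(8) = 13.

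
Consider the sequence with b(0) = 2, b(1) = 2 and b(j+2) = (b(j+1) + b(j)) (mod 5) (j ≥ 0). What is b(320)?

2

Listing terms: b(0) = 2, b(1) = 2, b(2) = 4, b(3) = 1, b(4) = 0, b(5) = 1, b(6) = 1, b(7) = 2, b(8) = 3, b(9) = 0, b(10) = 3, b(11) = 3, b(12) = 1, b(13) = 4, b(14) = 0, b(15) = 4, b(16) = 4, b(17) = 3, b(18) = 2, b(19) = 0, b(20) = 2, b(21) = 2.
Since (b(20), b(21)) = (b(0), b(1)) = (2, 2) (two consecutive terms determine the rest), the sequence is periodic with period 20.
So b(320) = b(0 + ((320-0) mod 20)) = b(0) = 2.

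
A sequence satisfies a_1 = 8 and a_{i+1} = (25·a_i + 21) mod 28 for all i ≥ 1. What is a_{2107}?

22

We have a_1 = 8,  a_2 = 25,  a_3 = 2,  a_4 = 15,  a_5 = 4,  a_6 = 9,  a_7 = 22,  a_8 = 11,  a_9 = 16,  a_{10} = 1,  a_{11} = 18,  a_{12} = 23,  a_{13} = 8.
Since a_{13} = a_1 = 8, the sequence is periodic with period 12.
So a_{2107} = a_{1 + ((2107-1) mod 12)} = a_7 = 22.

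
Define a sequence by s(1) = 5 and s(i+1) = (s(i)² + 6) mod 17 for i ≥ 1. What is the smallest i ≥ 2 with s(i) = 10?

Listing terms: s(1) = 5,  s(2) = 14,  s(3) = 15,  s(4) = 10,  s(5) = 4,  s(6) = 5.
The sequence repeats with period 5.
The value 10 first appears (with i ≥ 2) at s(4).

4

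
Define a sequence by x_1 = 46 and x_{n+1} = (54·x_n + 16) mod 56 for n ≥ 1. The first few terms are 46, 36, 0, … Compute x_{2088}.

48

We have x_1 = 46; x_2 = 36; x_3 = 0; x_4 = 16; x_5 = 40; x_6 = 48; x_7 = 32; x_8 = 8; x_9 = 0.
Since x_9 = x_3 = 0, the sequence is eventually periodic: after a pre-period of length 2 it cycles with period 6.
For n ≥ 3, x_n depends only on (n - 3) mod 6. (2088 - 3) mod 6 = 3, so x_{2088} = x_6 = 48.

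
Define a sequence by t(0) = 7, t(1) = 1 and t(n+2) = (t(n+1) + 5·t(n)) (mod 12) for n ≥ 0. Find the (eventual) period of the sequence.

6

t(0) = 7; t(1) = 1; t(2) = 0; t(3) = 5; t(4) = 5; t(5) = 6; t(6) = 7; t(7) = 1.
Since (t(6), t(7)) = (t(0), t(1)) = (7, 1) (two consecutive terms determine the rest), the sequence is periodic with period 6.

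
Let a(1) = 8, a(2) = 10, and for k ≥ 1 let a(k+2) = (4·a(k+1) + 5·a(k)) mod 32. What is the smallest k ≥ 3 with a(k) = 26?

We have a(1) = 8; a(2) = 10; a(3) = 16; a(4) = 18; a(5) = 24; a(6) = 26; a(7) = 0; a(8) = 2; a(9) = 8; a(10) = 10.
The sequence repeats with period 8.
The value 26 first appears (with k ≥ 3) at a(6).

6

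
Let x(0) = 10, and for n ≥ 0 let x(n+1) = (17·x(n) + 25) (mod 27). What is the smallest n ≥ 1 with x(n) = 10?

Listing terms: x(0) = 10; x(1) = 6; x(2) = 19; x(3) = 24; x(4) = 1; x(5) = 15; x(6) = 10.
The sequence repeats with period 6.
The value 10 next appears (with n ≥ 1) at x(6).

6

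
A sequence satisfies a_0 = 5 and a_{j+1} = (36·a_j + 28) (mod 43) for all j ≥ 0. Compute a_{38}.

Listing terms: a_0 = 5, a_1 = 36, a_2 = 34, a_3 = 5.
Since a_3 = a_0 = 5, the sequence is periodic with period 3.
(38 - 0) mod 3 = 2, so a_{38} = a_2 = 34.

34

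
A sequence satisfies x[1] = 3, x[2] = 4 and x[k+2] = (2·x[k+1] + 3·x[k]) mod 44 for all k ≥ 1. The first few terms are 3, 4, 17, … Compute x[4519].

21

Computing terms: x[1] = 3, x[2] = 4, x[3] = 17, x[4] = 2, x[5] = 11, x[6] = 28, x[7] = 1, x[8] = 42, x[9] = 43, x[10] = 36, x[11] = 25, x[12] = 26, x[13] = 39, x[14] = 24, x[15] = 33, x[16] = 6, x[17] = 23, x[18] = 20, x[19] = 21, x[20] = 14, x[21] = 3, x[22] = 4.
Since (x[21], x[22]) = (x[1], x[2]) = (3, 4) (two consecutive terms determine the rest), the sequence is periodic with period 20.
(4519 - 1) mod 20 = 18, so x[4519] = x[19] = 21.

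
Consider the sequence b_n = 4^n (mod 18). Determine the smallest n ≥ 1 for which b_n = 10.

We have b_0 = 1, b_1 = 4, b_2 = 16, b_3 = 10, b_4 = 4.
Since b_4 = b_1 = 4, the sequence is eventually periodic: after a pre-period of length 1 it cycles with period 3.
The value 10 first appears (with n ≥ 1) at b_3.

3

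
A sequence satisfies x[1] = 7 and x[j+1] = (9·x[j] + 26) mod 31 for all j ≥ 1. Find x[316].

Listing terms: x[1] = 7; x[2] = 27; x[3] = 21; x[4] = 29; x[5] = 8; x[6] = 5; x[7] = 9; x[8] = 14; x[9] = 28; x[10] = 30; x[11] = 17; x[12] = 24; x[13] = 25; x[14] = 3; x[15] = 22; x[16] = 7.
Since x[16] = x[1] = 7, the sequence is periodic with period 15.
(316 - 1) mod 15 = 0, so x[316] = x[1] = 7.

7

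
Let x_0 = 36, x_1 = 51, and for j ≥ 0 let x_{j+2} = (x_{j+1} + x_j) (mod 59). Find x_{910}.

29

Listing terms: x_0 = 36; x_1 = 51; x_2 = 28; x_3 = 20; x_4 = 48; x_5 = 9; x_6 = 57; x_7 = 7; x_8 = 5; x_9 = 12; x_{10} = 17; x_{11} = 29; x_{12} = 46; x_{13} = 16; x_{14} = 3; x_{15} = 19; x_{16} = 22; x_{17} = 41; x_{18} = 4; x_{19} = 45; x_{20} = 49; x_{21} = 35; x_{22} = 25; x_{23} = 1; x_{24} = 26; x_{25} = 27; x_{26} = 53; x_{27} = 21; x_{28} = 15; x_{29} = 36; x_{30} = 51.
Since (x_{29}, x_{30}) = (x_0, x_1) = (36, 51) (two consecutive terms determine the rest), the sequence is periodic with period 29.
So x_{910} = x_{0 + ((910-0) mod 29)} = x_{11} = 29.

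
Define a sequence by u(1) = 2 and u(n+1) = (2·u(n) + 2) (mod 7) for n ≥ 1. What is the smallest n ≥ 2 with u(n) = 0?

Listing terms: u(1) = 2,  u(2) = 6,  u(3) = 0,  u(4) = 2.
The sequence repeats with period 3.
The value 0 first appears (with n ≥ 2) at u(3).

3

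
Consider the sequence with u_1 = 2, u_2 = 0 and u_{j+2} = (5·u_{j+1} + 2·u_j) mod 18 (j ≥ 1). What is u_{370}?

2

Listing terms: u_1 = 2; u_2 = 0; u_3 = 4; u_4 = 2; u_5 = 0.
The sequence repeats with period 3.
(370 - 1) mod 3 = 0, so u_{370} = u_1 = 2.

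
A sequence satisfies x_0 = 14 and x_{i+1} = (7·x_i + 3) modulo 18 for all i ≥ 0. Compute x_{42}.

14

x_0 = 14, x_1 = 11, x_2 = 8, x_3 = 5, x_4 = 2, x_5 = 17, x_6 = 14.
The sequence repeats with period 6.
So x_{42} = x_{0 + ((42-0) mod 6)} = x_0 = 14.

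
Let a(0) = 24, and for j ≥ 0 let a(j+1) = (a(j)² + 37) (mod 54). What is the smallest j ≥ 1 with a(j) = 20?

Computing terms: a(0) = 24; a(1) = 19; a(2) = 20; a(3) = 5; a(4) = 8; a(5) = 47; a(6) = 32; a(7) = 35; a(8) = 20.
Since a(8) = a(2) = 20, the sequence is eventually periodic: after a pre-period of length 2 it cycles with period 6.
The value 20 first appears (with j ≥ 1) at a(2).

2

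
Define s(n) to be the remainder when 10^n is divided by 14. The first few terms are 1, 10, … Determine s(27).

s(0) = 1, s(1) = 10, s(2) = 2, s(3) = 6, s(4) = 4, s(5) = 12, s(6) = 8, s(7) = 10.
Since s(7) = s(1) = 10, the sequence is eventually periodic: after a pre-period of length 1 it cycles with period 6.
For n ≥ 1, s(n) depends only on (n - 1) mod 6. (27 - 1) mod 6 = 2, so s(27) = s(3) = 6.

6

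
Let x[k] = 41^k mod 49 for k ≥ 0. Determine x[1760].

22

We have x[0] = 1; x[1] = 41; x[2] = 15; x[3] = 27; x[4] = 29; x[5] = 13; x[6] = 43; x[7] = 48; x[8] = 8; x[9] = 34; x[10] = 22; x[11] = 20; x[12] = 36; x[13] = 6; x[14] = 1.
Since x[14] = x[0] = 1, the sequence is periodic with period 14.
(1760 - 0) mod 14 = 10, so x[1760] = x[10] = 22.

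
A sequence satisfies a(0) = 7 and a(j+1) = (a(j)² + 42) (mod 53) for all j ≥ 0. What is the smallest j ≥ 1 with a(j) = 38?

1

a(0) = 7; a(1) = 38; a(2) = 2; a(3) = 46; a(4) = 38.
Since a(4) = a(1) = 38, the sequence is eventually periodic: after a pre-period of length 1 it cycles with period 3.
The value 38 first appears (with j ≥ 1) at a(1).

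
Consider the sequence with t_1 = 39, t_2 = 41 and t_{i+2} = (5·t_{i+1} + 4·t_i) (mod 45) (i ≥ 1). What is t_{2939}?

31

Computing terms: t_1 = 39; t_2 = 41; t_3 = 1; t_4 = 34; t_5 = 39; t_6 = 16; t_7 = 11; t_8 = 29; t_9 = 9; t_{10} = 26; t_{11} = 31; t_{12} = 34; t_{13} = 24; t_{14} = 31; t_{15} = 26; t_{16} = 29; t_{17} = 24; t_{18} = 11; t_{19} = 16; t_{20} = 34; t_{21} = 9; t_{22} = 1; t_{23} = 41; t_{24} = 29; t_{25} = 39; t_{26} = 41.
The sequence repeats with period 24.
(2939 - 1) mod 24 = 10, so t_{2939} = t_{11} = 31.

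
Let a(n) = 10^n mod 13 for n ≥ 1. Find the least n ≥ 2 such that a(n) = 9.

Computing terms: a(1) = 10; a(2) = 9; a(3) = 12; a(4) = 3; a(5) = 4; a(6) = 1; a(7) = 10.
Since a(7) = a(1) = 10, the sequence is periodic with period 6.
The value 9 first appears (with n ≥ 2) at a(2).

2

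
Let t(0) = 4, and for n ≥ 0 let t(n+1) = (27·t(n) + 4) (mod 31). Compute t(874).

We have t(0) = 4,  t(1) = 19,  t(2) = 21,  t(3) = 13,  t(4) = 14,  t(5) = 10,  t(6) = 26,  t(7) = 24,  t(8) = 1,  t(9) = 0,  t(10) = 4.
Since t(10) = t(0) = 4, the sequence is periodic with period 10.
So t(874) = t(0 + ((874-0) mod 10)) = t(4) = 14.

14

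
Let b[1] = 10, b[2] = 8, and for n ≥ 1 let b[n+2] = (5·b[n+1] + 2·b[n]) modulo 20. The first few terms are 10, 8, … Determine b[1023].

Listing terms: b[1] = 10, b[2] = 8, b[3] = 0, b[4] = 16, b[5] = 0, b[6] = 12, b[7] = 0, b[8] = 4, b[9] = 0, b[10] = 8, b[11] = 0.
Since (b[10], b[11]) = (b[2], b[3]) = (8, 0) (two consecutive terms determine the rest), the sequence is eventually periodic: after a pre-period of length 1 it cycles with period 8.
For n ≥ 2, b[n] depends only on (n - 2) mod 8. (1023 - 2) mod 8 = 5, so b[1023] = b[7] = 0.

0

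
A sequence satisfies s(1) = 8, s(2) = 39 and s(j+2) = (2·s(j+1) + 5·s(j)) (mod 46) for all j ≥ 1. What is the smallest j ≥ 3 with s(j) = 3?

We have s(1) = 8, s(2) = 39, s(3) = 26, s(4) = 17, s(5) = 26, s(6) = 45, s(7) = 36, s(8) = 21, s(9) = 38, s(10) = 43, s(11) = 0, s(12) = 31, s(13) = 16, s(14) = 3, s(15) = 40, s(16) = 3, s(17) = 22, s(18) = 13, s(19) = 44, s(20) = 15, s(21) = 20, s(22) = 23, s(23) = 8, s(24) = 39.
The sequence repeats with period 22.
The value 3 first appears (with j ≥ 3) at s(14).

14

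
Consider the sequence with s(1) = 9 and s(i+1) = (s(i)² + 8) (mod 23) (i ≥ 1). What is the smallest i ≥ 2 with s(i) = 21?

4

s(1) = 9; s(2) = 20; s(3) = 17; s(4) = 21; s(5) = 12; s(6) = 14; s(7) = 20.
Since s(7) = s(2) = 20, the sequence is eventually periodic: after a pre-period of length 1 it cycles with period 5.
The value 21 first appears (with i ≥ 2) at s(4).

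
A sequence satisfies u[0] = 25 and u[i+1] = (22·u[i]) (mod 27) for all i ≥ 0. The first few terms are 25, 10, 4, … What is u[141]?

16

We have u[0] = 25,  u[1] = 10,  u[2] = 4,  u[3] = 7,  u[4] = 19,  u[5] = 13,  u[6] = 16,  u[7] = 1,  u[8] = 22,  u[9] = 25.
Since u[9] = u[0] = 25, the sequence is periodic with period 9.
(141 - 0) mod 9 = 6, so u[141] = u[6] = 16.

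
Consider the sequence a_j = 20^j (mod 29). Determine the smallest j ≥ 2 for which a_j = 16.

6

Listing terms: a_1 = 20, a_2 = 23, a_3 = 25, a_4 = 7, a_5 = 24, a_6 = 16, a_7 = 1, a_8 = 20.
Since a_8 = a_1 = 20, the sequence is periodic with period 7.
The value 16 first appears (with j ≥ 2) at a_6.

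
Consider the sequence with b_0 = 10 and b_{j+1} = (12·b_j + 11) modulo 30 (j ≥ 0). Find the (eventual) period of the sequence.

b_0 = 10,  b_1 = 11,  b_2 = 23,  b_3 = 17,  b_4 = 5,  b_5 = 11.
Since b_5 = b_1 = 11, the sequence is eventually periodic: after a pre-period of length 1 it cycles with period 4.

4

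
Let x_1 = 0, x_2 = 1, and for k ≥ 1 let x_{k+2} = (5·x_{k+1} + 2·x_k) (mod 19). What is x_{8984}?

x_1 = 0, x_2 = 1, x_3 = 5, x_4 = 8, x_5 = 12, x_6 = 0, x_7 = 5, x_8 = 6, x_9 = 2, x_{10} = 3, x_{11} = 0, x_{12} = 6, x_{13} = 11, x_{14} = 10, x_{15} = 15, x_{16} = 0, x_{17} = 11, x_{18} = 17, x_{19} = 12, x_{20} = 18, x_{21} = 0, x_{22} = 17, x_{23} = 9, x_{24} = 3, x_{25} = 14, x_{26} = 0, x_{27} = 9, x_{28} = 7, x_{29} = 15, x_{30} = 13, x_{31} = 0, x_{32} = 7, x_{33} = 16, x_{34} = 18, x_{35} = 8, x_{36} = 0, x_{37} = 16, x_{38} = 4, x_{39} = 14, x_{40} = 2, x_{41} = 0, x_{42} = 4, x_{43} = 1, x_{44} = 13, x_{45} = 10, x_{46} = 0, x_{47} = 1.
Since (x_{46}, x_{47}) = (x_1, x_2) = (0, 1) (two consecutive terms determine the rest), the sequence is periodic with period 45.
So x_{8984} = x_{1 + ((8984-1) mod 45)} = x_{29} = 15.

15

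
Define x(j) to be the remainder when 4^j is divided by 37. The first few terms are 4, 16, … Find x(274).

We have x(1) = 4; x(2) = 16; x(3) = 27; x(4) = 34; x(5) = 25; x(6) = 26; x(7) = 30; x(8) = 9; x(9) = 36; x(10) = 33; x(11) = 21; x(12) = 10; x(13) = 3; x(14) = 12; x(15) = 11; x(16) = 7; x(17) = 28; x(18) = 1; x(19) = 4.
Since x(19) = x(1) = 4, the sequence is periodic with period 18.
(274 - 1) mod 18 = 3, so x(274) = x(4) = 34.

34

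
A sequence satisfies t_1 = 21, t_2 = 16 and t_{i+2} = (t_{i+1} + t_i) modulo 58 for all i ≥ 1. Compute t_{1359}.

21

Listing terms: t_1 = 21, t_2 = 16, t_3 = 37, t_4 = 53, t_5 = 32, t_6 = 27, t_7 = 1, t_8 = 28, t_9 = 29, t_{10} = 57, t_{11} = 28, t_{12} = 27, t_{13} = 55, t_{14} = 24, t_{15} = 21, t_{16} = 45, t_{17} = 8, t_{18} = 53, t_{19} = 3, t_{20} = 56, t_{21} = 1, t_{22} = 57, t_{23} = 0, t_{24} = 57, t_{25} = 57, t_{26} = 56, t_{27} = 55, t_{28} = 53, t_{29} = 50, t_{30} = 45, t_{31} = 37, t_{32} = 24, t_{33} = 3, t_{34} = 27, t_{35} = 30, t_{36} = 57, t_{37} = 29, t_{38} = 28, t_{39} = 57, t_{40} = 27, t_{41} = 26, t_{42} = 53, t_{43} = 21, t_{44} = 16.
The sequence repeats with period 42.
So t_{1359} = t_{1 + ((1359-1) mod 42)} = t_{15} = 21.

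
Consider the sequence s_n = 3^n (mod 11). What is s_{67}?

9

s_1 = 3, s_2 = 9, s_3 = 5, s_4 = 4, s_5 = 1, s_6 = 3.
Since s_6 = s_1 = 3, the sequence is periodic with period 5.
So s_{67} = s_{1 + ((67-1) mod 5)} = s_2 = 9.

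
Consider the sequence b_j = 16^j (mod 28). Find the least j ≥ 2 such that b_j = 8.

3

We have b_1 = 16; b_2 = 4; b_3 = 8; b_4 = 16.
The sequence repeats with period 3.
The value 8 first appears (with j ≥ 2) at b_3.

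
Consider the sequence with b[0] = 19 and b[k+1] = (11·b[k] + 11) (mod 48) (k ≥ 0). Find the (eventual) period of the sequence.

Listing terms: b[0] = 19; b[1] = 28; b[2] = 31; b[3] = 16; b[4] = 43; b[5] = 4; b[6] = 7; b[7] = 40; b[8] = 19.
The sequence repeats with period 8.

8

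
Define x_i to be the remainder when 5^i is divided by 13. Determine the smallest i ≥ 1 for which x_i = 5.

We have x_0 = 1, x_1 = 5, x_2 = 12, x_3 = 8, x_4 = 1.
Since x_4 = x_0 = 1, the sequence is periodic with period 4.
The value 5 first appears (with i ≥ 1) at x_1.

1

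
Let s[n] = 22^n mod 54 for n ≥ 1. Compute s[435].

s[1] = 22,  s[2] = 52,  s[3] = 10,  s[4] = 4,  s[5] = 34,  s[6] = 46,  s[7] = 40,  s[8] = 16,  s[9] = 28,  s[10] = 22.
Since s[10] = s[1] = 22, the sequence is periodic with period 9.
(435 - 1) mod 9 = 2, so s[435] = s[3] = 10.

10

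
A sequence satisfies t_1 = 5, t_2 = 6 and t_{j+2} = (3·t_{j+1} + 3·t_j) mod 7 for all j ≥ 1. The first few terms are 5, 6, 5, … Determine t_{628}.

6

Listing terms: t_1 = 5, t_2 = 6, t_3 = 5, t_4 = 5, t_5 = 2, t_6 = 0, t_7 = 6, t_8 = 4, t_9 = 2, t_{10} = 4, t_{11} = 4, t_{12} = 3, t_{13} = 0, t_{14} = 2, t_{15} = 6, t_{16} = 3, t_{17} = 6, t_{18} = 6, t_{19} = 1, t_{20} = 0, t_{21} = 3, t_{22} = 2, t_{23} = 1, t_{24} = 2, t_{25} = 2, t_{26} = 5, t_{27} = 0, t_{28} = 1, t_{29} = 3, t_{30} = 5, t_{31} = 3, t_{32} = 3, t_{33} = 4, t_{34} = 0, t_{35} = 5, t_{36} = 1, t_{37} = 4, t_{38} = 1, t_{39} = 1, t_{40} = 6, t_{41} = 0, t_{42} = 4, t_{43} = 5, t_{44} = 6.
Since (t_{43}, t_{44}) = (t_1, t_2) = (5, 6) (two consecutive terms determine the rest), the sequence is periodic with period 42.
So t_{628} = t_{1 + ((628-1) mod 42)} = t_{40} = 6.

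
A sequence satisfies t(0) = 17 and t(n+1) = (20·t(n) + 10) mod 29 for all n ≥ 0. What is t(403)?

We have t(0) = 17, t(1) = 2, t(2) = 21, t(3) = 24, t(4) = 26, t(5) = 8, t(6) = 25, t(7) = 17.
The sequence repeats with period 7.
(403 - 0) mod 7 = 4, so t(403) = t(4) = 26.

26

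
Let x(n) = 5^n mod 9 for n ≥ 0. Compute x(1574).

Listing terms: x(0) = 1; x(1) = 5; x(2) = 7; x(3) = 8; x(4) = 4; x(5) = 2; x(6) = 1.
The sequence repeats with period 6.
So x(1574) = x(0 + ((1574-0) mod 6)) = x(2) = 7.

7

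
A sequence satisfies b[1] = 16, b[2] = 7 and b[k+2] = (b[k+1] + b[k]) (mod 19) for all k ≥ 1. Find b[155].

17

Listing terms: b[1] = 16,  b[2] = 7,  b[3] = 4,  b[4] = 11,  b[5] = 15,  b[6] = 7,  b[7] = 3,  b[8] = 10,  b[9] = 13,  b[10] = 4,  b[11] = 17,  b[12] = 2,  b[13] = 0,  b[14] = 2,  b[15] = 2,  b[16] = 4,  b[17] = 6,  b[18] = 10,  b[19] = 16,  b[20] = 7.
Since (b[19], b[20]) = (b[1], b[2]) = (16, 7) (two consecutive terms determine the rest), the sequence is periodic with period 18.
So b[155] = b[1 + ((155-1) mod 18)] = b[11] = 17.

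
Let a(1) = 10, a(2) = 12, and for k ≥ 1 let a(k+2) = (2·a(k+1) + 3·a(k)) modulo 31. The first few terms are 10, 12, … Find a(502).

16

Listing terms: a(1) = 10,  a(2) = 12,  a(3) = 23,  a(4) = 20,  a(5) = 16,  a(6) = 30,  a(7) = 15,  a(8) = 27,  a(9) = 6,  a(10) = 0,  a(11) = 18,  a(12) = 5,  a(13) = 2,  a(14) = 19,  a(15) = 13,  a(16) = 21,  a(17) = 19,  a(18) = 8,  a(19) = 11,  a(20) = 15,  a(21) = 1,  a(22) = 16,  a(23) = 4,  a(24) = 25,  a(25) = 0,  a(26) = 13,  a(27) = 26,  a(28) = 29,  a(29) = 12,  a(30) = 18,  a(31) = 10,  a(32) = 12.
The sequence repeats with period 30.
(502 - 1) mod 30 = 21, so a(502) = a(22) = 16.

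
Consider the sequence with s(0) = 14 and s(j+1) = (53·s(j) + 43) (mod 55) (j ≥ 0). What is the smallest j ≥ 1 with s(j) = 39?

8

Listing terms: s(0) = 14; s(1) = 15; s(2) = 13; s(3) = 17; s(4) = 9; s(5) = 25; s(6) = 48; s(7) = 2; s(8) = 39; s(9) = 20; s(10) = 3; s(11) = 37; s(12) = 24; s(13) = 50; s(14) = 53; s(15) = 47; s(16) = 4; s(17) = 35; s(18) = 28; s(19) = 42; s(20) = 14.
The sequence repeats with period 20.
The value 39 first appears (with j ≥ 1) at s(8).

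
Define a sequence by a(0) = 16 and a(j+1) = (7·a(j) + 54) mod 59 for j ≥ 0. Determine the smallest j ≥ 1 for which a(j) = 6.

Computing terms: a(0) = 16,  a(1) = 48,  a(2) = 36,  a(3) = 11,  a(4) = 13,  a(5) = 27,  a(6) = 7,  a(7) = 44,  a(8) = 8,  a(9) = 51,  a(10) = 57,  a(11) = 40,  a(12) = 39,  a(13) = 32,  a(14) = 42,  a(15) = 53,  a(16) = 12,  a(17) = 20,  a(18) = 17,  a(19) = 55,  a(20) = 26,  a(21) = 0,  a(22) = 54,  a(23) = 19,  a(24) = 10,  a(25) = 6,  a(26) = 37,  a(27) = 18,  a(28) = 3,  a(29) = 16.
The sequence repeats with period 29.
The value 6 first appears (with j ≥ 1) at a(25).

25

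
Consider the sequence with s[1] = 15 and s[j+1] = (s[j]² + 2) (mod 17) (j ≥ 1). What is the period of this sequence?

4

s[1] = 15, s[2] = 6, s[3] = 4, s[4] = 1, s[5] = 3, s[6] = 11, s[7] = 4.
Since s[7] = s[3] = 4, the sequence is eventually periodic: after a pre-period of length 2 it cycles with period 4.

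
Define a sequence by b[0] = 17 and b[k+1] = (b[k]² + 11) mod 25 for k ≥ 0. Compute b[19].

10

Listing terms: b[0] = 17,  b[1] = 0,  b[2] = 11,  b[3] = 7,  b[4] = 10,  b[5] = 11.
Since b[5] = b[2] = 11, the sequence is eventually periodic: after a pre-period of length 2 it cycles with period 3.
For k ≥ 2, b[k] depends only on (k - 2) mod 3. (19 - 2) mod 3 = 2, so b[19] = b[4] = 10.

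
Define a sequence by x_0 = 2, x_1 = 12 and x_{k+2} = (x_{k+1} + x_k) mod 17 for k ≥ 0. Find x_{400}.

x_0 = 2; x_1 = 12; x_2 = 14; x_3 = 9; x_4 = 6; x_5 = 15; x_6 = 4; x_7 = 2; x_8 = 6; x_9 = 8; x_{10} = 14; x_{11} = 5; x_{12} = 2; x_{13} = 7; x_{14} = 9; x_{15} = 16; x_{16} = 8; x_{17} = 7; x_{18} = 15; x_{19} = 5; x_{20} = 3; x_{21} = 8; x_{22} = 11; x_{23} = 2; x_{24} = 13; x_{25} = 15; x_{26} = 11; x_{27} = 9; x_{28} = 3; x_{29} = 12; x_{30} = 15; x_{31} = 10; x_{32} = 8; x_{33} = 1; x_{34} = 9; x_{35} = 10; x_{36} = 2; x_{37} = 12.
The sequence repeats with period 36.
(400 - 0) mod 36 = 4, so x_{400} = x_4 = 6.

6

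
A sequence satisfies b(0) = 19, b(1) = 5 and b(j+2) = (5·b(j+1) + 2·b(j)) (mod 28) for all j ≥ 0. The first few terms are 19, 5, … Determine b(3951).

Computing terms: b(0) = 19,  b(1) = 5,  b(2) = 7,  b(3) = 17,  b(4) = 15,  b(5) = 25,  b(6) = 15,  b(7) = 13,  b(8) = 11,  b(9) = 25,  b(10) = 7,  b(11) = 1,  b(12) = 19,  b(13) = 13,  b(14) = 19,  b(15) = 9,  b(16) = 27,  b(17) = 13,  b(18) = 7,  b(19) = 5,  b(20) = 11,  b(21) = 9,  b(22) = 11,  b(23) = 17,  b(24) = 23,  b(25) = 9,  b(26) = 7,  b(27) = 25,  b(28) = 27,  b(29) = 17,  b(30) = 27,  b(31) = 1,  b(32) = 3,  b(33) = 17,  b(34) = 7,  b(35) = 13,  b(36) = 23,  b(37) = 1,  b(38) = 23,  b(39) = 5,  b(40) = 15,  b(41) = 1,  b(42) = 7,  b(43) = 9,  b(44) = 3,  b(45) = 5,  b(46) = 3,  b(47) = 25,  b(48) = 19,  b(49) = 5.
Since (b(48), b(49)) = (b(0), b(1)) = (19, 5) (two consecutive terms determine the rest), the sequence is periodic with period 48.
(3951 - 0) mod 48 = 15, so b(3951) = b(15) = 9.

9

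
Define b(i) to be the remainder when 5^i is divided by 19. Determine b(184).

17

b(1) = 5; b(2) = 6; b(3) = 11; b(4) = 17; b(5) = 9; b(6) = 7; b(7) = 16; b(8) = 4; b(9) = 1; b(10) = 5.
Since b(10) = b(1) = 5, the sequence is periodic with period 9.
So b(184) = b(1 + ((184-1) mod 9)) = b(4) = 17.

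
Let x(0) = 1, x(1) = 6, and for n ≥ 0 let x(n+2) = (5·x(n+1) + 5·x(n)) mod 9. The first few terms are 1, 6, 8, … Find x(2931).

Listing terms: x(0) = 1,  x(1) = 6,  x(2) = 8,  x(3) = 7,  x(4) = 3,  x(5) = 5,  x(6) = 4,  x(7) = 0,  x(8) = 2,  x(9) = 1,  x(10) = 6.
The sequence repeats with period 9.
(2931 - 0) mod 9 = 6, so x(2931) = x(6) = 4.

4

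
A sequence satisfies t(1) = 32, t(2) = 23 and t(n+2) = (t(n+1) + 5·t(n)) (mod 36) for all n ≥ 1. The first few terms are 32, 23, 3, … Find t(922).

10

Computing terms: t(1) = 32, t(2) = 23, t(3) = 3, t(4) = 10, t(5) = 25, t(6) = 3, t(7) = 20, t(8) = 35, t(9) = 27, t(10) = 22, t(11) = 13, t(12) = 15, t(13) = 8, t(14) = 11, t(15) = 15, t(16) = 34, t(17) = 1, t(18) = 27, t(19) = 32, t(20) = 23.
Since (t(19), t(20)) = (t(1), t(2)) = (32, 23) (two consecutive terms determine the rest), the sequence is periodic with period 18.
So t(922) = t(1 + ((922-1) mod 18)) = t(4) = 10.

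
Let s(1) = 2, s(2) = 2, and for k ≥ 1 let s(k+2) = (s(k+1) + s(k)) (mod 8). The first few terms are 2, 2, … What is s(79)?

s(1) = 2,  s(2) = 2,  s(3) = 4,  s(4) = 6,  s(5) = 2,  s(6) = 0,  s(7) = 2,  s(8) = 2.
The sequence repeats with period 6.
(79 - 1) mod 6 = 0, so s(79) = s(1) = 2.

2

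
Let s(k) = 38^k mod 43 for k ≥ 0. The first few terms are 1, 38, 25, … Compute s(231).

s(0) = 1; s(1) = 38; s(2) = 25; s(3) = 4; s(4) = 23; s(5) = 14; s(6) = 16; s(7) = 6; s(8) = 13; s(9) = 21; s(10) = 24; s(11) = 9; s(12) = 41; s(13) = 10; s(14) = 36; s(15) = 35; s(16) = 40; s(17) = 15; s(18) = 11; s(19) = 31; s(20) = 17; s(21) = 1.
Since s(21) = s(0) = 1, the sequence is periodic with period 21.
So s(231) = s(0 + ((231-0) mod 21)) = s(0) = 1.

1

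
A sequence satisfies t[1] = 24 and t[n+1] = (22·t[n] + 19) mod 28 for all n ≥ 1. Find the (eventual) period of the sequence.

7

Listing terms: t[1] = 24, t[2] = 15, t[3] = 13, t[4] = 25, t[5] = 9, t[6] = 21, t[7] = 5, t[8] = 17, t[9] = 1, t[10] = 13.
Since t[10] = t[3] = 13, the sequence is eventually periodic: after a pre-period of length 2 it cycles with period 7.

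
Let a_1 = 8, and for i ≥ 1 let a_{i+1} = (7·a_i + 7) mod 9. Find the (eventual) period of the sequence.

9

Computing terms: a_1 = 8; a_2 = 0; a_3 = 7; a_4 = 2; a_5 = 3; a_6 = 1; a_7 = 5; a_8 = 6; a_9 = 4; a_{10} = 8.
Since a_{10} = a_1 = 8, the sequence is periodic with period 9.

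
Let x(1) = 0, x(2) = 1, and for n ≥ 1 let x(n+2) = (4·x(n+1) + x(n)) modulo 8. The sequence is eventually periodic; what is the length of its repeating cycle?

x(1) = 0,  x(2) = 1,  x(3) = 4,  x(4) = 1,  x(5) = 0,  x(6) = 1.
Since (x(5), x(6)) = (x(1), x(2)) = (0, 1) (two consecutive terms determine the rest), the sequence is periodic with period 4.

4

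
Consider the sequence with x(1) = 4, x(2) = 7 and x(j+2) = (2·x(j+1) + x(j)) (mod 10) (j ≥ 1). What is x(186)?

1

We have x(1) = 4,  x(2) = 7,  x(3) = 8,  x(4) = 3,  x(5) = 4,  x(6) = 1,  x(7) = 6,  x(8) = 3,  x(9) = 2,  x(10) = 7,  x(11) = 6,  x(12) = 9,  x(13) = 4,  x(14) = 7.
The sequence repeats with period 12.
(186 - 1) mod 12 = 5, so x(186) = x(6) = 1.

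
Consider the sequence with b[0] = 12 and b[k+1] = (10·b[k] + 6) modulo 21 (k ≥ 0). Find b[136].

Computing terms: b[0] = 12; b[1] = 0; b[2] = 6; b[3] = 3; b[4] = 15; b[5] = 9; b[6] = 12.
The sequence repeats with period 6.
So b[136] = b[0 + ((136-0) mod 6)] = b[4] = 15.

15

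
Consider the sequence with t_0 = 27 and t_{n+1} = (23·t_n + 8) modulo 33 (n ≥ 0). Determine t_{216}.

6

Computing terms: t_0 = 27, t_1 = 2, t_2 = 21, t_3 = 29, t_4 = 15, t_5 = 23, t_6 = 9, t_7 = 17, t_8 = 3, t_9 = 11, t_{10} = 30, t_{11} = 5, t_{12} = 24, t_{13} = 32, t_{14} = 18, t_{15} = 26, t_{16} = 12, t_{17} = 20, t_{18} = 6, t_{19} = 14, t_{20} = 0, t_{21} = 8, t_{22} = 27.
Since t_{22} = t_0 = 27, the sequence is periodic with period 22.
So t_{216} = t_{0 + ((216-0) mod 22)} = t_{18} = 6.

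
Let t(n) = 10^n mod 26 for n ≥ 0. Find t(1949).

4

Listing terms: t(0) = 1,  t(1) = 10,  t(2) = 22,  t(3) = 12,  t(4) = 16,  t(5) = 4,  t(6) = 14,  t(7) = 10.
Since t(7) = t(1) = 10, the sequence is eventually periodic: after a pre-period of length 1 it cycles with period 6.
For n ≥ 1, t(n) depends only on (n - 1) mod 6. (1949 - 1) mod 6 = 4, so t(1949) = t(5) = 4.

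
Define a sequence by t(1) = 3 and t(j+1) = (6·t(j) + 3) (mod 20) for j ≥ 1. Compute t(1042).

t(1) = 3; t(2) = 1; t(3) = 9; t(4) = 17; t(5) = 5; t(6) = 13; t(7) = 1.
Since t(7) = t(2) = 1, the sequence is eventually periodic: after a pre-period of length 1 it cycles with period 5.
For j ≥ 2, t(j) depends only on (j - 2) mod 5. (1042 - 2) mod 5 = 0, so t(1042) = t(2) = 1.

1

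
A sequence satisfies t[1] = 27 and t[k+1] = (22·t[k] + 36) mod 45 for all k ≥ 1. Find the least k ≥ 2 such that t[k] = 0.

Computing terms: t[1] = 27; t[2] = 0; t[3] = 36; t[4] = 18; t[5] = 27.
Since t[5] = t[1] = 27, the sequence is periodic with period 4.
The value 0 first appears (with k ≥ 2) at t[2].

2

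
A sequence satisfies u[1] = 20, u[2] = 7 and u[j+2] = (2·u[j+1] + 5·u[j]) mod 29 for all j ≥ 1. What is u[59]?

u[1] = 20, u[2] = 7, u[3] = 27, u[4] = 2, u[5] = 23, u[6] = 27, u[7] = 24, u[8] = 9, u[9] = 22, u[10] = 2, u[11] = 27, u[12] = 6, u[13] = 2, u[14] = 5, u[15] = 20, u[16] = 7.
The sequence repeats with period 14.
So u[59] = u[1 + ((59-1) mod 14)] = u[3] = 27.

27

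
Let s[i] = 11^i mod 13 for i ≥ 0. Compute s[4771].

2

Listing terms: s[0] = 1,  s[1] = 11,  s[2] = 4,  s[3] = 5,  s[4] = 3,  s[5] = 7,  s[6] = 12,  s[7] = 2,  s[8] = 9,  s[9] = 8,  s[10] = 10,  s[11] = 6,  s[12] = 1.
The sequence repeats with period 12.
So s[4771] = s[0 + ((4771-0) mod 12)] = s[7] = 2.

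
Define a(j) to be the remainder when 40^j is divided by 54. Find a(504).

We have a(0) = 1; a(1) = 40; a(2) = 34; a(3) = 10; a(4) = 22; a(5) = 16; a(6) = 46; a(7) = 4; a(8) = 52; a(9) = 28; a(10) = 40.
Since a(10) = a(1) = 40, the sequence is eventually periodic: after a pre-period of length 1 it cycles with period 9.
For j ≥ 1, a(j) depends only on (j - 1) mod 9. (504 - 1) mod 9 = 8, so a(504) = a(9) = 28.

28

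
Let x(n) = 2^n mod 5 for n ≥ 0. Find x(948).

Listing terms: x(0) = 1; x(1) = 2; x(2) = 4; x(3) = 3; x(4) = 1.
Since x(4) = x(0) = 1, the sequence is periodic with period 4.
So x(948) = x(0 + ((948-0) mod 4)) = x(0) = 1.

1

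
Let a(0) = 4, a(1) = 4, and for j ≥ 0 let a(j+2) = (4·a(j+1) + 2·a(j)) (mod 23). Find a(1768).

Computing terms: a(0) = 4,  a(1) = 4,  a(2) = 1,  a(3) = 12,  a(4) = 4,  a(5) = 17,  a(6) = 7,  a(7) = 16,  a(8) = 9,  a(9) = 22,  a(10) = 14,  a(11) = 8,  a(12) = 14,  a(13) = 3,  a(14) = 17,  a(15) = 5,  a(16) = 8,  a(17) = 19,  a(18) = 0,  a(19) = 15,  a(20) = 14,  a(21) = 17,  a(22) = 4,  a(23) = 4.
The sequence repeats with period 22.
So a(1768) = a(0 + ((1768-0) mod 22)) = a(8) = 9.

9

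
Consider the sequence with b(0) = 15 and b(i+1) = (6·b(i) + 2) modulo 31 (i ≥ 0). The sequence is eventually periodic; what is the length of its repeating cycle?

Computing terms: b(0) = 15,  b(1) = 30,  b(2) = 27,  b(3) = 9,  b(4) = 25,  b(5) = 28,  b(6) = 15.
The sequence repeats with period 6.

6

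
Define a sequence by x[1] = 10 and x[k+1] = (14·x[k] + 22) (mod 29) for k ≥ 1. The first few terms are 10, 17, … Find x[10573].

11

Computing terms: x[1] = 10; x[2] = 17; x[3] = 28; x[4] = 8; x[5] = 18; x[6] = 13; x[7] = 1; x[8] = 7; x[9] = 4; x[10] = 20; x[11] = 12; x[12] = 16; x[13] = 14; x[14] = 15; x[15] = 0; x[16] = 22; x[17] = 11; x[18] = 2; x[19] = 21; x[20] = 26; x[21] = 9; x[22] = 3; x[23] = 6; x[24] = 19; x[25] = 27; x[26] = 23; x[27] = 25; x[28] = 24; x[29] = 10.
The sequence repeats with period 28.
So x[10573] = x[1 + ((10573-1) mod 28)] = x[17] = 11.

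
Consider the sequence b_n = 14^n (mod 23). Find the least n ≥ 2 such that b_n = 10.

b_1 = 14,  b_2 = 12,  b_3 = 7,  b_4 = 6,  b_5 = 15,  b_6 = 3,  b_7 = 19,  b_8 = 13,  b_9 = 21,  b_{10} = 18,  b_{11} = 22,  b_{12} = 9,  b_{13} = 11,  b_{14} = 16,  b_{15} = 17,  b_{16} = 8,  b_{17} = 20,  b_{18} = 4,  b_{19} = 10,  b_{20} = 2,  b_{21} = 5,  b_{22} = 1,  b_{23} = 14.
The sequence repeats with period 22.
The value 10 first appears (with n ≥ 2) at b_{19}.

19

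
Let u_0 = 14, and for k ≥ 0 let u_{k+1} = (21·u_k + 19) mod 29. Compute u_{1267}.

3

Computing terms: u_0 = 14,  u_1 = 23,  u_2 = 9,  u_3 = 5,  u_4 = 8,  u_5 = 13,  u_6 = 2,  u_7 = 3,  u_8 = 24,  u_9 = 1,  u_{10} = 11,  u_{11} = 18,  u_{12} = 20,  u_{13} = 4,  u_{14} = 16,  u_{15} = 7,  u_{16} = 21,  u_{17} = 25,  u_{18} = 22,  u_{19} = 17,  u_{20} = 28,  u_{21} = 27,  u_{22} = 6,  u_{23} = 0,  u_{24} = 19,  u_{25} = 12,  u_{26} = 10,  u_{27} = 26,  u_{28} = 14.
The sequence repeats with period 28.
So u_{1267} = u_{0 + ((1267-0) mod 28)} = u_7 = 3.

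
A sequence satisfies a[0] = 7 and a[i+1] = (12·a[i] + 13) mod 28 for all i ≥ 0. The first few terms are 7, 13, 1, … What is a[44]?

We have a[0] = 7, a[1] = 13, a[2] = 1, a[3] = 25, a[4] = 5, a[5] = 17, a[6] = 21, a[7] = 13.
Since a[7] = a[1] = 13, the sequence is eventually periodic: after a pre-period of length 1 it cycles with period 6.
For i ≥ 1, a[i] depends only on (i - 1) mod 6. (44 - 1) mod 6 = 1, so a[44] = a[2] = 1.

1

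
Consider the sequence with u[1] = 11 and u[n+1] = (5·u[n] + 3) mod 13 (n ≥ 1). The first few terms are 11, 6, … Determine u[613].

Listing terms: u[1] = 11, u[2] = 6, u[3] = 7, u[4] = 12, u[5] = 11.
The sequence repeats with period 4.
So u[613] = u[1 + ((613-1) mod 4)] = u[1] = 11.

11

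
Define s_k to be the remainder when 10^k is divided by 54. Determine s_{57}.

Computing terms: s_1 = 10, s_2 = 46, s_3 = 28, s_4 = 10.
The sequence repeats with period 3.
(57 - 1) mod 3 = 2, so s_{57} = s_3 = 28.

28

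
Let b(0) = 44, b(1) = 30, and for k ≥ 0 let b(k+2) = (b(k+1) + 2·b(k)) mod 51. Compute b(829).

39

Computing terms: b(0) = 44; b(1) = 30; b(2) = 16; b(3) = 25; b(4) = 6; b(5) = 5; b(6) = 17; b(7) = 27; b(8) = 10; b(9) = 13; b(10) = 33; b(11) = 8; b(12) = 23; b(13) = 39; b(14) = 34; b(15) = 10; b(16) = 27; b(17) = 47; b(18) = 50; b(19) = 42; b(20) = 40; b(21) = 22; b(22) = 0; b(23) = 44; b(24) = 44; b(25) = 30.
Since (b(24), b(25)) = (b(0), b(1)) = (44, 30) (two consecutive terms determine the rest), the sequence is periodic with period 24.
(829 - 0) mod 24 = 13, so b(829) = b(13) = 39.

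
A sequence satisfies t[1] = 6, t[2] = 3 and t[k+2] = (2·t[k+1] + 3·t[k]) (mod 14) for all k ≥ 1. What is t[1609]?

6

Computing terms: t[1] = 6,  t[2] = 3,  t[3] = 10,  t[4] = 1,  t[5] = 4,  t[6] = 11,  t[7] = 6,  t[8] = 3.
Since (t[7], t[8]) = (t[1], t[2]) = (6, 3) (two consecutive terms determine the rest), the sequence is periodic with period 6.
So t[1609] = t[1 + ((1609-1) mod 6)] = t[1] = 6.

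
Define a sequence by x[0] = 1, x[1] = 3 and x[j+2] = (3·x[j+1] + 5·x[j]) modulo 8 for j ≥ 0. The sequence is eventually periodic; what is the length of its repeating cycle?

Listing terms: x[0] = 1, x[1] = 3, x[2] = 6, x[3] = 1, x[4] = 1, x[5] = 0, x[6] = 5, x[7] = 7, x[8] = 6, x[9] = 5, x[10] = 5, x[11] = 0, x[12] = 1, x[13] = 3.
The sequence repeats with period 12.

12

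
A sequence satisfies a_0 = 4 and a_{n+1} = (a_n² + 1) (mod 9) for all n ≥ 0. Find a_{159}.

Listing terms: a_0 = 4,  a_1 = 8,  a_2 = 2,  a_3 = 5,  a_4 = 8.
Since a_4 = a_1 = 8, the sequence is eventually periodic: after a pre-period of length 1 it cycles with period 3.
For n ≥ 1, a_n depends only on (n - 1) mod 3. (159 - 1) mod 3 = 2, so a_{159} = a_3 = 5.

5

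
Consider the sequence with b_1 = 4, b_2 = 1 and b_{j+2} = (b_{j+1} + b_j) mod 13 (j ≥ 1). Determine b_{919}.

Computing terms: b_1 = 4,  b_2 = 1,  b_3 = 5,  b_4 = 6,  b_5 = 11,  b_6 = 4,  b_7 = 2,  b_8 = 6,  b_9 = 8,  b_{10} = 1,  b_{11} = 9,  b_{12} = 10,  b_{13} = 6,  b_{14} = 3,  b_{15} = 9,  b_{16} = 12,  b_{17} = 8,  b_{18} = 7,  b_{19} = 2,  b_{20} = 9,  b_{21} = 11,  b_{22} = 7,  b_{23} = 5,  b_{24} = 12,  b_{25} = 4,  b_{26} = 3,  b_{27} = 7,  b_{28} = 10,  b_{29} = 4,  b_{30} = 1.
Since (b_{29}, b_{30}) = (b_1, b_2) = (4, 1) (two consecutive terms determine the rest), the sequence is periodic with period 28.
(919 - 1) mod 28 = 22, so b_{919} = b_{23} = 5.

5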